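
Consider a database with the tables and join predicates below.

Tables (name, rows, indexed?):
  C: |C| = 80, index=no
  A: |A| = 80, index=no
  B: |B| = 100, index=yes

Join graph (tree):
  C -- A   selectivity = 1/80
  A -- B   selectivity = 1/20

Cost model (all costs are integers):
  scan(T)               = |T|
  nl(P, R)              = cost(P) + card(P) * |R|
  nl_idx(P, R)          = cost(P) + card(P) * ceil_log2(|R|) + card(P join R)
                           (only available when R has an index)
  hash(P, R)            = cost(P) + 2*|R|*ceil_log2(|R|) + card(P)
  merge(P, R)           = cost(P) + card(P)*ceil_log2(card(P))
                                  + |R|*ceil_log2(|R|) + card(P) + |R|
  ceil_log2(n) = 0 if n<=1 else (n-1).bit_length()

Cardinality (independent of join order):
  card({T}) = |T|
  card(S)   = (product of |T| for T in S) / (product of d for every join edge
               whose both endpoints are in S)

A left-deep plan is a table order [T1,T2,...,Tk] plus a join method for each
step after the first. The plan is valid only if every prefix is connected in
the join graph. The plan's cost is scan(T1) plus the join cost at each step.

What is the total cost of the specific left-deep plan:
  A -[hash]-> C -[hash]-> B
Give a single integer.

2760

step 1: scan A: cost=80, card=80
step 2: join C via hash
    card(P join C) = 80*80/(80) = 80
    cost = 80 + 2*80*7 + 80 = 1280
step 3: join B via hash
    card(P join B) = 80*100/(20) = 400
    cost = 1280 + 2*100*7 + 80 = 2760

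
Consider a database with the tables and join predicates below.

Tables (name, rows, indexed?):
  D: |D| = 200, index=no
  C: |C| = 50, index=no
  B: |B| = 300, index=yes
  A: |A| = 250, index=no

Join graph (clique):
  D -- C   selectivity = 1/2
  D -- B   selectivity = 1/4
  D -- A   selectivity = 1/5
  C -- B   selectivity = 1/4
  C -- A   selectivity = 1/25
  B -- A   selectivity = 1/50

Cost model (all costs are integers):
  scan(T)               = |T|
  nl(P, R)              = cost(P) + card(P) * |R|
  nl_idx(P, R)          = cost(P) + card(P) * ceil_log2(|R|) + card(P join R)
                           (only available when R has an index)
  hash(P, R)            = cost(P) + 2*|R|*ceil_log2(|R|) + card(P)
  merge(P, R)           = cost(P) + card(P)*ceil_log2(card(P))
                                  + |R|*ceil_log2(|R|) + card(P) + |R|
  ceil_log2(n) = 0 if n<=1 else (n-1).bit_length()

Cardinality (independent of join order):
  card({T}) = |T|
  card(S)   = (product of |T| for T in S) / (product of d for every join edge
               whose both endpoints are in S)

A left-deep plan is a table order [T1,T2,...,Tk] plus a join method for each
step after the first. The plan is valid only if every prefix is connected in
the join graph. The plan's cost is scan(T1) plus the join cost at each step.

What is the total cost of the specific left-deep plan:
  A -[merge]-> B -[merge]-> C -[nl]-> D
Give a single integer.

173850

step 1: scan A: cost=250, card=250
step 2: join B via merge
    card(P join B) = 250*300/(50) = 1500
    cost = 250 + 250*8 + 300*9 + 250 + 300 = 5500
step 3: join C via merge
    card(P join C) = 1500*50/(4*25) = 750
    cost = 5500 + 1500*11 + 50*6 + 1500 + 50 = 23850
step 4: join D via nl
    card(P join D) = 750*200/(2*4*5) = 3750
    cost = 23850 + 750*200 = 173850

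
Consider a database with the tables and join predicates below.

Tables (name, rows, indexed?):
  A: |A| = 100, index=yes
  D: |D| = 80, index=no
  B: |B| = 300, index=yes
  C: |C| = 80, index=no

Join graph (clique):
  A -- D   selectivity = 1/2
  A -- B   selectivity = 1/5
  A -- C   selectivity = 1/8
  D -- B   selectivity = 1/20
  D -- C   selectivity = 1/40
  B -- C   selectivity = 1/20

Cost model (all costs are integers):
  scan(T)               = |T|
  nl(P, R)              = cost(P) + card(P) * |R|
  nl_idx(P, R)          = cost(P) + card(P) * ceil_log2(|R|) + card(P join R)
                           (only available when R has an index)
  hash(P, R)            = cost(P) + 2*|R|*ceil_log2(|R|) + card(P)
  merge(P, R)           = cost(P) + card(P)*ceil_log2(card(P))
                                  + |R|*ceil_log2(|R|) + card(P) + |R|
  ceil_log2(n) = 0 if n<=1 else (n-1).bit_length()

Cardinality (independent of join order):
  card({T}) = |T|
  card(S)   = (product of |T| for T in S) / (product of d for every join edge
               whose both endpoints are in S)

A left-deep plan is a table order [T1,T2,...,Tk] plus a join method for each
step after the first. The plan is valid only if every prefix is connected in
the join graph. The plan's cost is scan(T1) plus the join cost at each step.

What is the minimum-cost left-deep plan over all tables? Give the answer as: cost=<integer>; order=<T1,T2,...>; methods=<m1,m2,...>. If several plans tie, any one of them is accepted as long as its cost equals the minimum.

Selinger DP (subsets sized 1..n):
  {A}: scan cost=100, card=100
  {D}: scan cost=80, card=80
  {B}: scan cost=300, card=300
  {C}: scan cost=80, card=80
  {AD}: card=4000; try (D,hash)→1320, (A,merge)→1520, (D,merge)→1540, (A,hash)→1560, (A,nl_idx)→4640, (A,nl)→8080 …(+1); best=1320 via (D,hash)
  {AB}: card=6000; try (A,hash)→2000, (B,merge)→3900, (A,merge)→4100, (B,hash)→5600, (B,nl_idx)→7000, (A,nl_idx)→8400 …(+2); best=2000 via (A,hash)
  {AC}: card=1000; try (C,hash)→1320, (A,merge)→1520, (C,merge)→1540, (A,hash)→1560, (A,nl_idx)→1640, (A,nl)→8080 …(+1); best=1320 via (C,hash)
  {BD}: card=1200; try (D,hash)→1720, (B,nl_idx)→2000, (B,merge)→3720, (D,merge)→3940, (B,hash)→5560, (B,nl)→24080 …(+1); best=1720 via (D,hash)
  {CD}: card=160; try (D,hash)→1280, (C,hash)→1280, (D,merge)→1360, (C,merge)→1360, (D,nl)→6480, (C,nl)→6480; best=1280 via (D,hash)
  {BC}: card=1200; try (C,hash)→1720, (B,nl_idx)→2000, (B,merge)→3720, (C,merge)→3940, (B,hash)→5560, (B,nl)→24080 …(+1); best=1720 via (C,hash)
  {ABD}: card=12000; try (A,hash)→4320, (D,hash)→9120, (B,hash)→10720, (A,merge)→16920, (A,nl_idx)→22120, (B,nl_idx)→49320 …(+5); best=4320 via (A,hash)
  {ACD}: card=1000; try (A,hash)→2840, (A,nl_idx)→3400, (D,hash)→3440, (A,merge)→3520, (C,hash)→6440, (D,merge)→12960 …(+4); best=2840 via (A,hash)
  {ABC}: card=3000; try (A,hash)→4320, (B,hash)→7720, (C,hash)→9120, (A,nl_idx)→13120, (B,nl_idx)→13320, (B,merge)→15320 …(+5); best=4320 via (A,hash)
  {BCD}: card=120; try (B,nl_idx)→2840, (D,hash)→4040, (C,hash)→4040, (B,merge)→5720, (B,hash)→6840, (D,merge)→16760 …(+4); best=2840 via (B,nl_idx)
  {ABCD}: card=150; try (A,nl_idx)→3830, (A,hash)→4360, (A,merge)→4600, (D,hash)→8440, (B,hash)→9240, (B,nl_idx)→11990 …(+8); best=3830 via (A,nl_idx)

cost=3830; order=C,D,B,A; methods=hash,nl_idx,nl_idx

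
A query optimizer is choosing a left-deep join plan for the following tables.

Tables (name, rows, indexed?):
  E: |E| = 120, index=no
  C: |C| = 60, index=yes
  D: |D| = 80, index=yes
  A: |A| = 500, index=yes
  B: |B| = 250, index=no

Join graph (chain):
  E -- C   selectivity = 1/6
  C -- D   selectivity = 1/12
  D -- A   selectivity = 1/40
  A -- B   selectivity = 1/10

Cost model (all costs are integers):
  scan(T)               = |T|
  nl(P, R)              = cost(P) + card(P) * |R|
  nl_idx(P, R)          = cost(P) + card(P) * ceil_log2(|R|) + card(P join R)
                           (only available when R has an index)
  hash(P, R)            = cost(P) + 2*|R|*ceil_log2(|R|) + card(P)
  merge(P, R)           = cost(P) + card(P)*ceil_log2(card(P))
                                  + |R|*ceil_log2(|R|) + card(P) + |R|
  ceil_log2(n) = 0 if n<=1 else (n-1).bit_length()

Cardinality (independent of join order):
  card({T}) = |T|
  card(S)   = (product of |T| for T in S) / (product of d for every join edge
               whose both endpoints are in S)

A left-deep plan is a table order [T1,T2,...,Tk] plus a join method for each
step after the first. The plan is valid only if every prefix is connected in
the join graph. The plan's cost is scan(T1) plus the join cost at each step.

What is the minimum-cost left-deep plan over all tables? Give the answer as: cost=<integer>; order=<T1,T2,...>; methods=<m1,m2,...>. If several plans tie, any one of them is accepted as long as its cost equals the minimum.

Selinger DP (subsets sized 1..n):
  {E}: scan cost=120, card=120
  {C}: scan cost=60, card=60
  {D}: scan cost=80, card=80
  {A}: scan cost=500, card=500
  {B}: scan cost=250, card=250
  {CE}: card=1200; try (C,hash)→960, (E,merge)→1440, (C,merge)→1500, (E,hash)→1800, (C,nl_idx)→2040, (E,nl)→7260 …(+1); best=960 via (C,hash)
  {CD}: card=400; try (D,nl_idx)→880, (C,hash)→880, (C,nl_idx)→960, (D,merge)→1120, (C,merge)→1140, (D,hash)→1240 …(+2); best=880 via (D,nl_idx)
  {AD}: card=1000; try (A,nl_idx)→1800, (D,hash)→2120, (D,nl_idx)→5000, (A,merge)→5720, (D,merge)→6140, (A,hash)→9160 …(+2); best=1800 via (A,nl_idx)
  {AB}: card=12500; try (B,hash)→5000, (A,merge)→7500, (B,merge)→7750, (A,hash)→9500, (A,nl_idx)→15000, (A,nl)→125250 …(+1); best=5000 via (B,hash)
  {CDE}: card=8000; try (E,hash)→2960, (D,hash)→3280, (E,merge)→5840, (D,merge)→16000, (D,nl_idx)→17360, (E,nl)→48880 …(+1); best=2960 via (E,hash)
  {ACD}: card=5000; try (C,hash)→3520, (A,nl_idx)→9480, (A,merge)→9880, (A,hash)→10280, (C,nl_idx)→12800, (C,merge)→13220 …(+2); best=3520 via (C,hash)
  {ABD}: card=25000; try (B,hash)→6800, (B,merge)→15050, (D,hash)→18620, (D,nl_idx)→117500, (D,merge)→193140, (B,nl)→251800 …(+1); best=6800 via (B,hash)
  {ACDE}: card=100000; try (E,hash)→10200, (A,hash)→19960, (E,merge)→74480, (A,merge)→119960, (A,nl_idx)→174960, (E,nl)→603520 …(+1); best=10200 via (E,hash)
  {ABCD}: card=125000; try (B,hash)→12520, (C,hash)→32520, (B,merge)→75770, (C,nl_idx)→281800, (C,merge)→407220, (B,nl)→1253520 …(+1); best=12520 via (B,hash)
  {ABCDE}: card=2500000; try (B,hash)→114200, (E,hash)→139200, (B,merge)→1812450, (E,merge)→2263480, (E,nl)→15012520, (B,nl)→25010200; best=114200 via (B,hash)

cost=114200; order=D,A,C,E,B; methods=nl_idx,hash,hash,hash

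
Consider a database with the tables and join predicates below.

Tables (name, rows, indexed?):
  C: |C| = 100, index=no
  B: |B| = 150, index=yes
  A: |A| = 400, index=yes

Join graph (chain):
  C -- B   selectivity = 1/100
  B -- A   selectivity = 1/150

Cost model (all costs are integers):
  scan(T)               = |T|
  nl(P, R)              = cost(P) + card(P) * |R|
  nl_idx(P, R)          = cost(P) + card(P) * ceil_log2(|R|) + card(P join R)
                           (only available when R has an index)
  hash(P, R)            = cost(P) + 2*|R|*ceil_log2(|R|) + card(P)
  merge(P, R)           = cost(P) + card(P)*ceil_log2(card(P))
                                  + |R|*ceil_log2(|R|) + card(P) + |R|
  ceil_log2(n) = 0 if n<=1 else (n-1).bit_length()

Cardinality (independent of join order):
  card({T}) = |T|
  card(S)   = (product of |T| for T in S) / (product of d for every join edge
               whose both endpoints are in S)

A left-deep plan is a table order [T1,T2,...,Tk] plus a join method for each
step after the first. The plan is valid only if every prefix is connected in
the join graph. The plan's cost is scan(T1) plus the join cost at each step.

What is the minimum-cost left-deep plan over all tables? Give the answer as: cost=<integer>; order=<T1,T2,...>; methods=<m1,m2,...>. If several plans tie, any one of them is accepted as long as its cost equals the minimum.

Selinger DP (subsets sized 1..n):
  {C}: scan cost=100, card=100
  {B}: scan cost=150, card=150
  {A}: scan cost=400, card=400
  {BC}: card=150; try (B,nl_idx)→1050, (C,hash)→1700, (B,merge)→2250, (C,merge)→2300, (B,hash)→2600, (B,nl)→15100 …(+1); best=1050 via (B,nl_idx)
  {AB}: card=400; try (A,nl_idx)→1900, (B,hash)→3200, (B,nl_idx)→4000, (A,merge)→5500, (B,merge)→5750, (A,hash)→7500 …(+2); best=1900 via (A,nl_idx)
  {ABC}: card=400; try (A,nl_idx)→2800, (C,hash)→3700, (A,merge)→6400, (C,merge)→6700, (A,hash)→8400, (C,nl)→41900 …(+1); best=2800 via (A,nl_idx)

cost=2800; order=C,B,A; methods=nl_idx,nl_idx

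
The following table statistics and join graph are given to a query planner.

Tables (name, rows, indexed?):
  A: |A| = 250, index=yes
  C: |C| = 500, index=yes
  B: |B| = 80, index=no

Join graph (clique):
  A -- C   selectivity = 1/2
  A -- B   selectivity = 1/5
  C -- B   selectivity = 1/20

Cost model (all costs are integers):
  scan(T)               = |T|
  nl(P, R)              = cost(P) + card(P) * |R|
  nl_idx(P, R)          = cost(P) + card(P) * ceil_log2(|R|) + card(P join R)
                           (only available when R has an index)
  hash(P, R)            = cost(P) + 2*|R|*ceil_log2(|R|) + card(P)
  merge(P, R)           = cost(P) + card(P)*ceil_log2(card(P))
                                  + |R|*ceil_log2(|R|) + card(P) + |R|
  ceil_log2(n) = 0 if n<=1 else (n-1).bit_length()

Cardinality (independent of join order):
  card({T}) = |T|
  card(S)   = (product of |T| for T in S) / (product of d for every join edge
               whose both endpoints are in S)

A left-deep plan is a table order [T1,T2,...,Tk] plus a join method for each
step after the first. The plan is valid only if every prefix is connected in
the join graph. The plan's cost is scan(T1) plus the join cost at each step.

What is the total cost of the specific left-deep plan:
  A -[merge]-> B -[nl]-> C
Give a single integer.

step 1: scan A: cost=250, card=250
step 2: join B via merge
    card(P join B) = 250*80/(5) = 4000
    cost = 250 + 250*8 + 80*7 + 250 + 80 = 3140
step 3: join C via nl
    card(P join C) = 4000*500/(2*20) = 50000
    cost = 3140 + 4000*500 = 2003140

2003140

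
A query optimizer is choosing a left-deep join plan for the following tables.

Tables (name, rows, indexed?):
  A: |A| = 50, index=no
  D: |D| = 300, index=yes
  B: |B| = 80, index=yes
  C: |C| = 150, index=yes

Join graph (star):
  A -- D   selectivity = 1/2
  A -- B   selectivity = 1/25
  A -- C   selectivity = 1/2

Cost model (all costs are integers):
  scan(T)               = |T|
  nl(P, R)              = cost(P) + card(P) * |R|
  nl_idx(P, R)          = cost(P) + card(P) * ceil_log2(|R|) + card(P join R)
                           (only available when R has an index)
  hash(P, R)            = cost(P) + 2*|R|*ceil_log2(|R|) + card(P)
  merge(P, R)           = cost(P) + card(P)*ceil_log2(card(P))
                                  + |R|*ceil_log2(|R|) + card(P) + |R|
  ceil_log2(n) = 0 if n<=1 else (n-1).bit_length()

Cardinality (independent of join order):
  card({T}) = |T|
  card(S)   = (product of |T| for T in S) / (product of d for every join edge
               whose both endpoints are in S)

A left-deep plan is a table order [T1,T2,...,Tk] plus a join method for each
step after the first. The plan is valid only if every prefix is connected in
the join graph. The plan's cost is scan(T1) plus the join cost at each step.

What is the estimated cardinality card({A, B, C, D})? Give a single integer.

1800000

Tables in S: A(50), B(80), C(150), D(300)
Edges inside S: A-D(d=2), A-B(d=25), A-C(d=2)
numerator = 50 * 80 * 150 * 300 = 180000000
denominator = 2 * 25 * 2 = 100
card(S) = 180000000 / 100 = 1800000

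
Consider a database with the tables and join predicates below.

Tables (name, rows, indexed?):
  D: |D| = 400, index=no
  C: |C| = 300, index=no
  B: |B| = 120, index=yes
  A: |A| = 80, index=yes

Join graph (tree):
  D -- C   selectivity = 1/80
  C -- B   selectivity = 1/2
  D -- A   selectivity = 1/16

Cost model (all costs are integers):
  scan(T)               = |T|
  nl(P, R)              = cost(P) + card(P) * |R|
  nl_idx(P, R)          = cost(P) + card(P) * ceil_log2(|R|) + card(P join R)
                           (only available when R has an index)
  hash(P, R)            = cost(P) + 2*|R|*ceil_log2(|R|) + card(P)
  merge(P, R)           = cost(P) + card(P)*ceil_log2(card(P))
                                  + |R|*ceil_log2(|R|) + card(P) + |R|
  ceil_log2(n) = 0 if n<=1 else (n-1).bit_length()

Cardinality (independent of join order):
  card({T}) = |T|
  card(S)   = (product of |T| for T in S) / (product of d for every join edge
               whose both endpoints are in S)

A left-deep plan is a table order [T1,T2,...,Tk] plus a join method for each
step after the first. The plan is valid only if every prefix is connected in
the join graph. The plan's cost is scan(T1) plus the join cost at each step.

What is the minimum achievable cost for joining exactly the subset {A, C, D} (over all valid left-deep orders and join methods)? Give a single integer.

Selinger DP over subsets of {A,C,D}:
  {D}: scan cost=400, card=400
  {C}: scan cost=300, card=300
  {A}: scan cost=80, card=80
  {CD}: card=1500; try (C,hash)→6200, (D,merge)→7300, (C,merge)→7400, (D,hash)→7800, (D,nl)→120300, (C,nl)→120400; best=6200 via (C,hash)
  {AD}: card=2000; try (A,hash)→1920, (D,merge)→4720, (A,merge)→5040, (A,nl_idx)→5200, (D,hash)→7360, (D,nl)→32080 …(+1); best=1920 via (A,hash)
  {ACD}: card=7500; try (A,hash)→8820, (C,hash)→9320, (A,nl_idx)→24200, (A,merge)→24840, (C,merge)→28920, (A,nl)→126200 …(+1); best=8820 via (A,hash)

8820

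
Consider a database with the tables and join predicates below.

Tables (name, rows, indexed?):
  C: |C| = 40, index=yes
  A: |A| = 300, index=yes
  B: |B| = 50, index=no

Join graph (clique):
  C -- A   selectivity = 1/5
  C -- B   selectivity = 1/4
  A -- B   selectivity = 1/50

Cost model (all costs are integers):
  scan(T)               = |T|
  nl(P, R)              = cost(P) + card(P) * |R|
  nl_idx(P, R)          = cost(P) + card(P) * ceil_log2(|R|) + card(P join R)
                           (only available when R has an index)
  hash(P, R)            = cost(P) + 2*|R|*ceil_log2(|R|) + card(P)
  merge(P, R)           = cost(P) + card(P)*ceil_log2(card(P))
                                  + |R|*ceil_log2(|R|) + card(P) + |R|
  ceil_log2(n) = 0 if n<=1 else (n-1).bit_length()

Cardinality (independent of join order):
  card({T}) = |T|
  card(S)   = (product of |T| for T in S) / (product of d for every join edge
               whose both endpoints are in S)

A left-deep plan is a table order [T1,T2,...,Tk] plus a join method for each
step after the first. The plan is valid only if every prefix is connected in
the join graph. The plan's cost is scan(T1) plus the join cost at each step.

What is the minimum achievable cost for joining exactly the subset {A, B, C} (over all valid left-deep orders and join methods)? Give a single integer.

Selinger DP over subsets of {A,B,C}:
  {C}: scan cost=40, card=40
  {A}: scan cost=300, card=300
  {B}: scan cost=50, card=50
  {AC}: card=2400; try (C,hash)→1080, (A,nl_idx)→2800, (A,merge)→3320, (C,merge)→3580, (C,nl_idx)→4500, (A,hash)→5480 …(+2); best=1080 via (C,hash)
  {BC}: card=500; try (C,hash)→580, (B,merge)→670, (C,merge)→680, (B,hash)→680, (C,nl_idx)→850, (B,nl)→2040 …(+1); best=580 via (C,hash)
  {AB}: card=300; try (A,nl_idx)→800, (B,hash)→1200, (A,merge)→3400, (B,merge)→3650, (A,hash)→5500, (A,nl)→15050 …(+1); best=800 via (A,nl_idx)
  {ABC}: card=600; try (C,hash)→1580, (C,nl_idx)→3200, (C,merge)→4080, (B,hash)→4080, (A,nl_idx)→5680, (A,hash)→6480 …(+5); best=1580 via (C,hash)

1580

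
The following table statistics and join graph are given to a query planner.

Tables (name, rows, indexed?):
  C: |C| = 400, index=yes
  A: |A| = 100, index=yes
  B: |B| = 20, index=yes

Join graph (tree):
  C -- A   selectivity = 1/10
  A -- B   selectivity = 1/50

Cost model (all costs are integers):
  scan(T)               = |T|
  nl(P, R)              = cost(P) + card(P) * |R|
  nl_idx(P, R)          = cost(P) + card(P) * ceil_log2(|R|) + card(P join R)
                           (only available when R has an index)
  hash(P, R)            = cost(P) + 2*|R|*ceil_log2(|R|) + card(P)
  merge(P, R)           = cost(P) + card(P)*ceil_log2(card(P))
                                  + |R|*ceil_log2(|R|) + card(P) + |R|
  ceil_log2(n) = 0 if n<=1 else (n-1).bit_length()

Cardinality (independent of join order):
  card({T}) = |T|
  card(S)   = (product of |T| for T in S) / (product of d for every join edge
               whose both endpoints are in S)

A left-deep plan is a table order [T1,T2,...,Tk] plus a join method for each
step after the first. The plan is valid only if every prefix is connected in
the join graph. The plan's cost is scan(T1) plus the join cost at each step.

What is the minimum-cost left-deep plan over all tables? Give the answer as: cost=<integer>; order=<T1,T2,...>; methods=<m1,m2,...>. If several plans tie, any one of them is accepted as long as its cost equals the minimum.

Selinger DP (subsets sized 1..n):
  {C}: scan cost=400, card=400
  {A}: scan cost=100, card=100
  {B}: scan cost=20, card=20
  {AC}: card=4000; try (A,hash)→2200, (C,merge)→4900, (C,nl_idx)→5000, (A,merge)→5200, (A,nl_idx)→7200, (C,hash)→7400 …(+2); best=2200 via (A,hash)
  {AB}: card=40; try (A,nl_idx)→200, (B,hash)→400, (B,nl_idx)→640, (A,merge)→940, (B,merge)→1020, (A,hash)→1440 …(+2); best=200 via (A,nl_idx)
  {ABC}: card=1600; try (C,nl_idx)→2160, (C,merge)→4480, (B,hash)→6400, (C,hash)→7440, (C,nl)→16200, (B,nl_idx)→23800 …(+2); best=2160 via (C,nl_idx)

cost=2160; order=B,A,C; methods=nl_idx,nl_idx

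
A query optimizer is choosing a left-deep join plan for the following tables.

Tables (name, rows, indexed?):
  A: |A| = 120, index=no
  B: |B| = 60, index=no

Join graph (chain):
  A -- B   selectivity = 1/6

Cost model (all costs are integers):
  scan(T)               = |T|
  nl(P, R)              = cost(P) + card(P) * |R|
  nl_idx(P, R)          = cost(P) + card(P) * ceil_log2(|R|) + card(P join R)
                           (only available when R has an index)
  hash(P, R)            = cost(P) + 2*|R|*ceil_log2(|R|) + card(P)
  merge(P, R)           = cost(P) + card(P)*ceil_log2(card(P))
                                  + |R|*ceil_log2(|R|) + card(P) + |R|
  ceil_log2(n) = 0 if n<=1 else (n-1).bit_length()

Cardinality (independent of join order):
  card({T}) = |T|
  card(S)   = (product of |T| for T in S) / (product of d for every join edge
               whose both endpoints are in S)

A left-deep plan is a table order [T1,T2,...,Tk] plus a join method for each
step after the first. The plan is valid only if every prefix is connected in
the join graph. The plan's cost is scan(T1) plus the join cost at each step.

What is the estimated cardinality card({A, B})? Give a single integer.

1200

Tables in S: A(120), B(60)
Edges inside S: A-B(d=6)
numerator = 120 * 60 = 7200
denominator = 6 = 6
card(S) = 7200 / 6 = 1200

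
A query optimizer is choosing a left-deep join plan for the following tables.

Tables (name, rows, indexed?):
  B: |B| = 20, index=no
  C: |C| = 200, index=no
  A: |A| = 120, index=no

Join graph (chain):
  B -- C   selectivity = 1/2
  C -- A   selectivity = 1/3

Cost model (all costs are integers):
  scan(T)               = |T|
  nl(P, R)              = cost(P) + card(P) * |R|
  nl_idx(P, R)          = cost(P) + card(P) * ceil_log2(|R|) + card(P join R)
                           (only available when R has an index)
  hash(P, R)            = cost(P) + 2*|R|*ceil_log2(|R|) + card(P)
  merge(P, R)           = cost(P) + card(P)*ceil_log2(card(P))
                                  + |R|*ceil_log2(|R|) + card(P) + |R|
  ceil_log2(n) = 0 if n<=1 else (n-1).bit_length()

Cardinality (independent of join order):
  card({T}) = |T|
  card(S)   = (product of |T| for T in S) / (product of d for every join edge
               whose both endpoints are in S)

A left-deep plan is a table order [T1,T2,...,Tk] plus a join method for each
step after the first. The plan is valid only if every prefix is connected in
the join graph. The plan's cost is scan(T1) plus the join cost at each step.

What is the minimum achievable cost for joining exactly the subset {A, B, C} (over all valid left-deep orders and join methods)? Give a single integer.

4280

Selinger DP over subsets of {A,B,C}:
  {B}: scan cost=20, card=20
  {C}: scan cost=200, card=200
  {A}: scan cost=120, card=120
  {BC}: card=2000; try (B,hash)→600, (C,merge)→1940, (B,merge)→2120, (C,hash)→3240, (C,nl)→4020, (B,nl)→4200; best=600 via (B,hash)
  {AC}: card=8000; try (A,hash)→2080, (C,merge)→2880, (A,merge)→2960, (C,hash)→3440, (C,nl)→24120, (A,nl)→24200; best=2080 via (A,hash)
  {ABC}: card=80000; try (A,hash)→4280, (B,hash)→10280, (A,merge)→25560, (B,merge)→114200, (B,nl)→162080, (A,nl)→240600; best=4280 via (A,hash)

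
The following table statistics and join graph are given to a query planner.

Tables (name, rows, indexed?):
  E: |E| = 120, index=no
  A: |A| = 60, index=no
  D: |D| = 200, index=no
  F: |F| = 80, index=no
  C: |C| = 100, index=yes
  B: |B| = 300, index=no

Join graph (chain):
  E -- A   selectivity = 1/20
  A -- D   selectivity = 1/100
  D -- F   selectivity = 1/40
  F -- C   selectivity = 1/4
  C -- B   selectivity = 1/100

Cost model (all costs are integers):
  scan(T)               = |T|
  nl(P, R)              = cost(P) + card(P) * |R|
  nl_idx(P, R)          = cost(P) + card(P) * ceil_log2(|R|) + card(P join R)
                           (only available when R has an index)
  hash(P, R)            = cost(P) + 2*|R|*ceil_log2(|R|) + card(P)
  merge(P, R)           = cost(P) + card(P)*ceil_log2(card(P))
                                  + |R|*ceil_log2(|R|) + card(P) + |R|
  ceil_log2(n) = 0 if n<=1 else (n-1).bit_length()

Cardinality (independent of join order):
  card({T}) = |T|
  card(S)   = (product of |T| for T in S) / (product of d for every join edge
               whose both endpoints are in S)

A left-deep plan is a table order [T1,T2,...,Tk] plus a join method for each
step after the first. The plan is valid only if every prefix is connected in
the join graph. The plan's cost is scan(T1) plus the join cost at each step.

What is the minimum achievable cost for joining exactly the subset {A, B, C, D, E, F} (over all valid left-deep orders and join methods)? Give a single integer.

35080

Selinger DP over subsets of {A,B,C,D,E,F}:
  {E}: scan cost=120, card=120
  {A}: scan cost=60, card=60
  {D}: scan cost=200, card=200
  {F}: scan cost=80, card=80
  {C}: scan cost=100, card=100
  {B}: scan cost=300, card=300
  {AE}: card=360; try (A,hash)→960, (E,merge)→1440, (A,merge)→1500, (E,hash)→1800, (E,nl)→7260, (A,nl)→7320; best=960 via (A,hash)
  {AD}: card=120; try (A,hash)→1120, (D,merge)→2280, (A,merge)→2420, (D,hash)→3320, (D,nl)→12060, (A,nl)→12200; best=1120 via (A,hash)
  {DF}: card=400; try (F,hash)→1520, (D,merge)→2520, (F,merge)→2640, (D,hash)→3360, (D,nl)→16080, (F,nl)→16200; best=1520 via (F,hash)
  {CF}: card=2000; try (F,hash)→1320, (C,merge)→1520, (F,merge)→1540, (C,hash)→1560, (C,nl_idx)→2640, (C,nl)→8080 …(+1); best=1320 via (F,hash)
  {BC}: card=300; try (C,hash)→2000, (C,nl_idx)→2700, (B,merge)→3900, (C,merge)→4100, (B,hash)→5600, (B,nl)→30100 …(+1); best=2000 via (C,hash)
  {ADE}: card=720; try (E,hash)→2920, (E,merge)→3040, (D,hash)→4520, (D,merge)→6360, (E,nl)→15520, (D,nl)→72960; best=2920 via (E,hash)
  {ADF}: card=240; try (F,hash)→2360, (A,hash)→2640, (F,merge)→2720, (A,merge)→5940, (F,nl)→10720, (A,nl)→25520; best=2360 via (F,hash)
  {CDF}: card=10000; try (C,hash)→3320, (C,merge)→6320, (D,hash)→6520, (C,nl_idx)→14320, (D,merge)→27120, (C,nl)→41520 …(+1); best=3320 via (C,hash)
  {BCF}: card=6000; try (F,hash)→3420, (F,merge)→5640, (B,hash)→8720, (F,nl)→26000, (B,merge)→28320, (B,nl)→601320; best=3420 via (F,hash)
  {ADEF}: card=1440; try (E,hash)→4280, (F,hash)→4760, (E,merge)→5480, (F,merge)→11480, (E,nl)→31160, (F,nl)→60520; best=4280 via (E,hash)
  {ACDF}: card=6000; try (C,hash)→4000, (C,merge)→5320, (C,nl_idx)→10040, (A,hash)→14040, (C,nl)→26360, (A,merge)→153740 …(+1); best=4000 via (C,hash)
  {BCDF}: card=30000; try (D,hash)→12620, (B,hash)→18720, (D,merge)→89220, (B,merge)→156320, (D,nl)→1203420, (B,nl)→3003320; best=12620 via (D,hash)
  {ACDEF}: card=36000; try (C,hash)→7120, (E,hash)→11680, (C,merge)→22360, (C,nl_idx)→50360, (E,merge)→88960, (C,nl)→148280 …(+1); best=7120 via (C,hash)
  {ABCDF}: card=18000; try (B,hash)→15400, (A,hash)→43340, (B,merge)→91000, (A,merge)→493040, (B,nl)→1804000, (A,nl)→1812620; best=15400 via (B,hash)
  {ABCDEF}: card=108000; try (E,hash)→35080, (B,hash)→48520, (E,merge)→304360, (B,merge)→622120, (E,nl)→2175400, (B,nl)→10807120; best=35080 via (E,hash)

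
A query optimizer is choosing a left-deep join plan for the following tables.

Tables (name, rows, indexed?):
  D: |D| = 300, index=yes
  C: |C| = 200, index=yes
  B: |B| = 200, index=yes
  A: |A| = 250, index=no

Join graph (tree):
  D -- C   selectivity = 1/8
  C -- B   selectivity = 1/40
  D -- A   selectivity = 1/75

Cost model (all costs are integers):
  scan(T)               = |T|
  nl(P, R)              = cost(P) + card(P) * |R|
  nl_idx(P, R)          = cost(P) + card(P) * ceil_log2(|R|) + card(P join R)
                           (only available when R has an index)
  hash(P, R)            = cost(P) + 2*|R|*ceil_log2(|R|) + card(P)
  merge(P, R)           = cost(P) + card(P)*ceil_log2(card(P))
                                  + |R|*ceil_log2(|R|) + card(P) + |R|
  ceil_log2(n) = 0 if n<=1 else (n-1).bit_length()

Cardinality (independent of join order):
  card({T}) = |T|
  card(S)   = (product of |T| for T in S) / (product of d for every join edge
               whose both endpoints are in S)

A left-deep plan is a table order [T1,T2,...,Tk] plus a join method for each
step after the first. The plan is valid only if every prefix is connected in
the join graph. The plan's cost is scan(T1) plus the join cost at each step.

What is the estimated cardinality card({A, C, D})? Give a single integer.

25000

Tables in S: A(250), C(200), D(300)
Edges inside S: D-C(d=8), D-A(d=75)
numerator = 250 * 200 * 300 = 15000000
denominator = 8 * 75 = 600
card(S) = 15000000 / 600 = 25000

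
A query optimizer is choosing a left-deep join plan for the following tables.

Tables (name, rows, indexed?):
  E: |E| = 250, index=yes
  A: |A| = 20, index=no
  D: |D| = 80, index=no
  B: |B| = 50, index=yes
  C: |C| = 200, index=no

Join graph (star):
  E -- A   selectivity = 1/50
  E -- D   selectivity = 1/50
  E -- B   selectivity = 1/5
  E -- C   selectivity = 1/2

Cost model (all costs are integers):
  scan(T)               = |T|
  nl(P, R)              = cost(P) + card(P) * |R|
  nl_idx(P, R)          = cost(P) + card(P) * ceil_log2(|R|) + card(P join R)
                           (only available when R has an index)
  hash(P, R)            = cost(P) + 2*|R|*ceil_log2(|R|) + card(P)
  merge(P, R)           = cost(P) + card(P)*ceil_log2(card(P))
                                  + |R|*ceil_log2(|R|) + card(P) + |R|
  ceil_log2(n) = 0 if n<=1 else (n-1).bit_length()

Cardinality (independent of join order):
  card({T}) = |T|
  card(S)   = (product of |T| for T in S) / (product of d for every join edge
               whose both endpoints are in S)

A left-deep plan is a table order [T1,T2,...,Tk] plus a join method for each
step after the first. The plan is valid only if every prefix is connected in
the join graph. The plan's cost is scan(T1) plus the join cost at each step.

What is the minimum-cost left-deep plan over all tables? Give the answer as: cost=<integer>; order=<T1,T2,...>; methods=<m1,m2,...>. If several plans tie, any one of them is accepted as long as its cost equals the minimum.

Selinger DP (subsets sized 1..n):
  {E}: scan cost=250, card=250
  {A}: scan cost=20, card=20
  {D}: scan cost=80, card=80
  {B}: scan cost=50, card=50
  {C}: scan cost=200, card=200
  {AE}: card=100; try (E,nl_idx)→280, (A,hash)→700, (E,merge)→2390, (A,merge)→2620, (E,hash)→4040, (E,nl)→5020 …(+1); best=280 via (E,nl_idx)
  {DE}: card=400; try (E,nl_idx)→1120, (D,hash)→1620, (E,merge)→2970, (D,merge)→3140, (E,hash)→4160, (E,nl)→20080 …(+1); best=1120 via (E,nl_idx)
  {BE}: card=2500; try (B,hash)→1100, (E,merge)→2650, (B,merge)→2850, (E,nl_idx)→2950, (E,hash)→4100, (B,nl_idx)→4250 …(+2); best=1100 via (B,hash)
  {CE}: card=25000; try (C,hash)→3700, (E,merge)→4250, (C,merge)→4300, (E,hash)→4400, (E,nl_idx)→26800, (E,nl)→50200 …(+1); best=3700 via (C,hash)
  {ADE}: card=160; try (D,hash)→1500, (D,merge)→1720, (A,hash)→1720, (A,merge)→5240, (D,nl)→8280, (A,nl)→9120; best=1500 via (D,hash)
  {ABE}: card=1000; try (B,hash)→980, (B,merge)→1430, (B,nl_idx)→1880, (A,hash)→3800, (B,nl)→5280, (A,merge)→33720 …(+1); best=980 via (B,hash)
  {ACE}: card=10000; try (C,merge)→2880, (C,hash)→3580, (C,nl)→20280, (A,hash)→28900, (A,merge)→403820, (A,nl)→503700; best=2880 via (C,merge)
  {BDE}: card=4000; try (B,hash)→2120, (D,hash)→4720, (B,merge)→5470, (B,nl_idx)→7520, (B,nl)→21120, (D,merge)→34240 …(+1); best=2120 via (B,hash)
  {CDE}: card=40000; try (C,hash)→4720, (C,merge)→6920, (D,hash)→29820, (C,nl)→81120, (D,merge)→404340, (D,nl)→2003700; best=4720 via (C,hash)
  {BCE}: card=250000; try (C,hash)→6800, (B,hash)→29300, (C,merge)→35400, (B,nl_idx)→403700, (B,merge)→404050, (C,nl)→501100 …(+1); best=6800 via (C,hash)
  {ABDE}: card=1600; try (B,hash)→2260, (D,hash)→3100, (B,merge)→3290, (B,nl_idx)→4060, (A,hash)→6320, (B,nl)→9500 …(+4); best=2260 via (B,hash)
  {ACDE}: card=16000; try (C,merge)→4740, (C,hash)→4860, (D,hash)→14000, (C,nl)→33500, (A,hash)→44920, (D,merge)→153520 …(+3); best=4740 via (C,merge)
  {ABCE}: card=100000; try (C,hash)→5180, (B,hash)→13480, (C,merge)→13780, (B,merge)→153230, (B,nl_idx)→162880, (C,nl)→200980 …(+4); best=5180 via (C,hash)
  {BCDE}: card=400000; try (C,hash)→9320, (B,hash)→45320, (C,merge)→55920, (D,hash)→257920, (B,nl_idx)→644720, (B,merge)→685070 …(+4); best=9320 via (C,hash)
  {ABCDE}: card=160000; try (C,hash)→7060, (B,hash)→21340, (C,merge)→23260, (D,hash)→106300, (B,merge)→245090, (B,nl_idx)→260740 …(+7); best=7060 via (C,hash)

cost=7060; order=A,E,D,B,C; methods=nl_idx,hash,hash,hash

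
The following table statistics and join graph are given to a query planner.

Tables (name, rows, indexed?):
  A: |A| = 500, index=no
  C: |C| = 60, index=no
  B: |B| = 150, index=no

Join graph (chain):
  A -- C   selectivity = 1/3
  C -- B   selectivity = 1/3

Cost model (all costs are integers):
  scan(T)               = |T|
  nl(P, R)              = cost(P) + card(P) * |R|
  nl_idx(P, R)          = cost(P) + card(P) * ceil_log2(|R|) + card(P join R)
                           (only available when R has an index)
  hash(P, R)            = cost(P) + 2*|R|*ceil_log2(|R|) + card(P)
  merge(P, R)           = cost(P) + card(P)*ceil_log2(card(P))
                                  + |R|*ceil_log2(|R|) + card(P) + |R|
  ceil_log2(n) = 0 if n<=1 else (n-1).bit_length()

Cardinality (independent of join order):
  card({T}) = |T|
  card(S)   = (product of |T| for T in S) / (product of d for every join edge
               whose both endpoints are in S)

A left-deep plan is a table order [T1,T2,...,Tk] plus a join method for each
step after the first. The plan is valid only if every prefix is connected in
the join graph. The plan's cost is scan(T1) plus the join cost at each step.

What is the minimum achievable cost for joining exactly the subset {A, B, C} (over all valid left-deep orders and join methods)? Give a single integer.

13020

Selinger DP over subsets of {A,B,C}:
  {A}: scan cost=500, card=500
  {C}: scan cost=60, card=60
  {B}: scan cost=150, card=150
  {AC}: card=10000; try (C,hash)→1720, (A,merge)→5480, (C,merge)→5920, (A,hash)→9120, (A,nl)→30060, (C,nl)→30500; best=1720 via (C,hash)
  {BC}: card=3000; try (C,hash)→1020, (B,merge)→1830, (C,merge)→1920, (B,hash)→2520, (B,nl)→9060, (C,nl)→9150; best=1020 via (C,hash)
  {ABC}: card=500000; try (A,hash)→13020, (B,hash)→14120, (A,merge)→45020, (B,merge)→153070, (A,nl)→1501020, (B,nl)→1501720; best=13020 via (A,hash)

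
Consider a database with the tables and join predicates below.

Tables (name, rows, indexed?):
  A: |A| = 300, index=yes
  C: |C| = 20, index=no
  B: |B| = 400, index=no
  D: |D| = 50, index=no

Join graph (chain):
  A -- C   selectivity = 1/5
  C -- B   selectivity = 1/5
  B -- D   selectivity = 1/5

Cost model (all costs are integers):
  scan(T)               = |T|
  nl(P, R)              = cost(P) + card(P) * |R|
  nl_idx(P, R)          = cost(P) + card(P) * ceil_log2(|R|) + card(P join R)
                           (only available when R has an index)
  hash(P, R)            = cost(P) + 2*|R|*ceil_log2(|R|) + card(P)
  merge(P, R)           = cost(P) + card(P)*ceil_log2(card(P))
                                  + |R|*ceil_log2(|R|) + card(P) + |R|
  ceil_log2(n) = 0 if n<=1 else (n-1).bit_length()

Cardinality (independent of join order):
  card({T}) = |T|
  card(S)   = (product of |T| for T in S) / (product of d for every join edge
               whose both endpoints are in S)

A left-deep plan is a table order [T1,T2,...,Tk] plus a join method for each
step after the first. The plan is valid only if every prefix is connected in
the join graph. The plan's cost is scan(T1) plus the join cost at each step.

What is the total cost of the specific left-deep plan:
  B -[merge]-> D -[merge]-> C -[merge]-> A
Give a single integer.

299870

step 1: scan B: cost=400, card=400
step 2: join D via merge
    card(P join D) = 400*50/(5) = 4000
    cost = 400 + 400*9 + 50*6 + 400 + 50 = 4750
step 3: join C via merge
    card(P join C) = 4000*20/(5) = 16000
    cost = 4750 + 4000*12 + 20*5 + 4000 + 20 = 56870
step 4: join A via merge
    card(P join A) = 16000*300/(5) = 960000
    cost = 56870 + 16000*14 + 300*9 + 16000 + 300 = 299870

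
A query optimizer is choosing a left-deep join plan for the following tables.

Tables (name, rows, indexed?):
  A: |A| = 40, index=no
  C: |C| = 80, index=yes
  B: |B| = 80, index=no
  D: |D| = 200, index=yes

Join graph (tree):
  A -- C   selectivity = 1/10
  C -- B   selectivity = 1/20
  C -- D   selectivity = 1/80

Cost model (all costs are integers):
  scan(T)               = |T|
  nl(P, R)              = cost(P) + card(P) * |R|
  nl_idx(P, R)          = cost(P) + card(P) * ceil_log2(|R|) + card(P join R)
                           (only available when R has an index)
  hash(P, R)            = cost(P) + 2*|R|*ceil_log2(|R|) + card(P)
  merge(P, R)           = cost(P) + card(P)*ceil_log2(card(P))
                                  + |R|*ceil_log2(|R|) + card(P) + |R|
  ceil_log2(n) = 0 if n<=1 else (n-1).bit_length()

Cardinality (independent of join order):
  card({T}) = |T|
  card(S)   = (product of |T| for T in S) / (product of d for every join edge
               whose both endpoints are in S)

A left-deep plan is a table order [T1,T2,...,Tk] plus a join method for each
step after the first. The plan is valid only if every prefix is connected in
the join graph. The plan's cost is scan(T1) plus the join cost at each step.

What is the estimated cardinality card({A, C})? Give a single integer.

Tables in S: A(40), C(80)
Edges inside S: A-C(d=10)
numerator = 40 * 80 = 3200
denominator = 10 = 10
card(S) = 3200 / 10 = 320

320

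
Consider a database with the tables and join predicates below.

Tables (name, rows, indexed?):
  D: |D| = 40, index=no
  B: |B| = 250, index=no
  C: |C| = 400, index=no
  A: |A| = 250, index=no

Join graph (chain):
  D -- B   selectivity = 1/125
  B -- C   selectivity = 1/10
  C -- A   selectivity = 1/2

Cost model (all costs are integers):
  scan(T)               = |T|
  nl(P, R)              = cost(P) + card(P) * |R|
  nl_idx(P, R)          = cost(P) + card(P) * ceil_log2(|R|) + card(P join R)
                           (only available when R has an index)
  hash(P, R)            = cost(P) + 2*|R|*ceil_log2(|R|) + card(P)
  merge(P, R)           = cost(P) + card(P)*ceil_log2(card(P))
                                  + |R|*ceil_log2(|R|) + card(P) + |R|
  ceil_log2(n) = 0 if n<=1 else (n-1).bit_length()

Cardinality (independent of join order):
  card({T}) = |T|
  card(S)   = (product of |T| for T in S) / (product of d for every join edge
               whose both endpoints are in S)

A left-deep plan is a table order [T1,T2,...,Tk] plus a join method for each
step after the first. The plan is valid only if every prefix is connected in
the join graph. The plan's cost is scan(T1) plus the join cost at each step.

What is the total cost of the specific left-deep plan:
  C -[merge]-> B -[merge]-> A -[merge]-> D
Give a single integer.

27659180

step 1: scan C: cost=400, card=400
step 2: join B via merge
    card(P join B) = 400*250/(10) = 10000
    cost = 400 + 400*9 + 250*8 + 400 + 250 = 6650
step 3: join A via merge
    card(P join A) = 10000*250/(2) = 1250000
    cost = 6650 + 10000*14 + 250*8 + 10000 + 250 = 158900
step 4: join D via merge
    card(P join D) = 1250000*40/(125) = 400000
    cost = 158900 + 1250000*21 + 40*6 + 1250000 + 40 = 27659180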